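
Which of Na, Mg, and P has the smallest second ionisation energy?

Mg

Consider each +1 ion: Na⁺ is the bare [Ne] core; Mg⁺ still has 1 valence electron; P⁺ still has 4 valence electrons.
Pulling an electron out of a noble-gas core costs far more than removing a remaining valence electron, so Na sits at the high end of IE_2.
Valence configurations: Mg⁺ [Ne]3s¹, P⁺ [Ne]3s²3p².
Tabulated IE_2 (kJ/mol): Na 4562, Mg 1451, P 1907.
Putting it together, IE_2: Mg < P < Na.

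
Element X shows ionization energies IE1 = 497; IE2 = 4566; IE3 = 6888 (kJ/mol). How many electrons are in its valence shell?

Look for the largest jump between consecutive ionization energies: IE2/IE1 ≈ 9.2, far larger than any earlier ratio.
That jump marks the point where a core electron is being removed. So the atom has 1 valence electron.

1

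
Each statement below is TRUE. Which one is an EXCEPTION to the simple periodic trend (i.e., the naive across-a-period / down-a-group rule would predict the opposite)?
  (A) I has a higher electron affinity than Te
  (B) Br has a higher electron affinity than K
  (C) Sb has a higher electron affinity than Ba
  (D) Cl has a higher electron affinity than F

(D)

The general trend: electron affinity increases across a period and decreases down a group.
(A) I (period 5, group 17) vs Te (period 5, group 16): the stated order agrees with the simple trend.
(B) Br (period 4, group 17) vs K (period 4, group 1): the stated order agrees with the simple trend.
(C) Sb (period 5, group 15) vs Ba (period 6, group 2): the stated order agrees with the simple trend.
(D) Cl (period 3, group 17) vs F (period 2, group 17): the stated order contradicts the simple trend.
The exception is (D): F's small 2p subshell makes the incoming electron feel strong e⁻–e⁻ repulsion, so Cl actually releases more energy on gaining an electron.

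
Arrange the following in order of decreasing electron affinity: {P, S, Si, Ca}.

S > Si > P > Ca

Si is in period 3, group 14; P is in period 3, group 15; S is in period 3, group 16; Ca is in period 4, group 2.
Adding an electron releases more energy for atoms nearer the top right (short of the noble gases).
Neither a single period nor a single group — weigh both effects.
P > Ca: both effects reinforce here, so P is clearly the higher of the two.
Si > P: this pair runs against the simple trend — see the exception note.
S > Si: both are in period 3; the period trend gives S the larger value.
Note the exception: Si has a higher electron affinity than P, contrary to the simple trend — adding an electron to P's half-filled 3p³ is unfavourable, so Si (3p²) has the more exothermic EA.
For reference (kJ/mol): Si 134, P 72, S 200, Ca 2.
So from highest to lowest: S > Si > P > Ca.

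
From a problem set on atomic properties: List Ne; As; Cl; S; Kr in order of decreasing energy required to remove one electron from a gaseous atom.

Ne is in period 2, group 18; S is in period 3, group 16; Cl is in period 3, group 17; As is in period 4, group 15; Kr is in period 4, group 18.
Across a period the outer electron is held more tightly (higher IE₁); down a group it sits in a higher shell, more shielded, and comes off more easily.
These span different periods and groups, so the two trends combine.
S > As: relative to As, both the across-period and down-group shifts push S's first ionization energy up.
Cl > S: both are in period 3; the period trend gives Cl the larger value.
Kr > Cl: the two effects oppose for this pair; the across-period effect wins (1351 vs 1251 kJ/mol).
Ne > Kr: Ne sits above Kr in group 18, so the down-group effect alone puts Ne higher.
Approximate values (kJ/mol): Ne 2081, S 1000, Cl 1251, As 947, Kr 1351.
So from highest to lowest: Ne > Kr > Cl > S > As.

Ne, Kr, Cl, S, As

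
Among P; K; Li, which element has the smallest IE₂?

P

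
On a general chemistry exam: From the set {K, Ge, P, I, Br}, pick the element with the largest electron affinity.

P is in period 3, group 15; K is in period 4, group 1; Ge is in period 4, group 14; Br is in period 4, group 17; I is in period 5, group 17.
EA tends to increase across a period and decrease down a group, though the pattern is less regular than for IE or radius.
These span different periods and groups, so the two trends combine.
P > K: relative to K, both the across-period and down-group shifts push P's electron affinity up.
Ge > P: this pair runs against the simple trend — see the exception note.
I > Ge: the two effects oppose for this pair; the across-period effect wins (295 vs 119 kJ/mol).
Br > I: they share group 17; the group trend gives Br the larger value.
Note the exception: Ge has a higher electron affinity than P, contrary to the simple trend — adding an electron to P's half-filled np³ subshell costs electron-pairing energy.
Approximate values (kJ/mol): P 72, K 48, Ge 119, Br 325, I 295.
The largest electron affinity among these belongs to Br.

Br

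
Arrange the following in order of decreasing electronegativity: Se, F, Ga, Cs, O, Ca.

F > O > Se > Ga > Ca > Cs

O is in period 2, group 16; F is in period 2, group 17; Ca is in period 4, group 2; Ga is in period 4, group 13; Se is in period 4, group 16; Cs is in period 6, group 1.
Electronegativity increases across a period and decreases down a group, tracking effective nuclear charge and atomic size.
These span different periods and groups, so the two trends combine.
Ca > Cs: both effects reinforce here, so Ca is clearly the higher of the two.
Ga > Ca: Ga lies to the right of Ca in period 4, so the across-period effect alone puts Ga higher.
Se > Ga: both are in period 4; the period trend gives Se the larger value.
O > Se: they share group 16; the group trend gives O the larger value.
F > O: both are in period 2; the period trend gives F the larger value.
For reference (Pauling): O 3.44, F 3.98, Ca 1.00, Ga 1.81, Se 2.55, Cs 0.79.
So from highest to lowest: F > O > Se > Ga > Ca > Cs.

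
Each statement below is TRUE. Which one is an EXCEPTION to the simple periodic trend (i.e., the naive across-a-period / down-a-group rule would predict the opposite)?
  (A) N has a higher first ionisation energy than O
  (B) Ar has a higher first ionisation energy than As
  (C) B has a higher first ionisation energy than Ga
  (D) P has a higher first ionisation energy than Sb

(A)

The general trend: first ionisation energy increases across a period and decreases down a group.
(A) N (period 2, group 15) vs O (period 2, group 16): the stated order contradicts the simple trend.
(B) Ar (period 3, group 18) vs As (period 4, group 15): the stated order agrees with the simple trend.
(C) B (period 2, group 13) vs Ga (period 4, group 13): the stated order agrees with the simple trend.
(D) P (period 3, group 15) vs Sb (period 5, group 15): the stated order agrees with the simple trend.
The exception is (A): pairing an electron in O's 2p⁴ costs repulsion energy, so O ionizes more easily than half-filled N (2p³).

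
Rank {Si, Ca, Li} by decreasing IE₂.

After 1 electron has been removed, what remains? Si⁺ still has 3 valence electrons; Ca⁺ still has 1 valence electron; Li⁺ is the bare [He] core.
Core electrons are held far more tightly than valence electrons, so Li tops the IE_2 order.
Valence configurations: Si⁺ [Ne]3s²3p¹, Ca⁺ [Ar]4s¹.
Tabulated IE_2 (kJ/mol): Si 1577, Ca 1145, Li 7298.
Overall IE_2 order: Ca < Si < Li.

Li, Si, Ca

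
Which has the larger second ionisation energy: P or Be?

P

Consider each +1 ion: P⁺ still has 4 valence electrons; Be⁺ still has 1 valence electron.
All are still removing valence electrons, so compare the +1 ions as you would atoms: IE_2 generally rises across a period (higher Z_eff) and falls down a group (larger shell), subject to the usual subshell exceptions.
Valence configurations: P⁺ [Ne]3s²3p², Be⁺ [He]2s¹.
Tabulated IE_2 (kJ/mol): P 1907, Be 1757.
Putting it together, IE_2: Be < P.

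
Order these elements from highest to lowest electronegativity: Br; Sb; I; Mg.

Br > I > Sb > Mg

Mg is in period 3, group 2; Br is in period 4, group 17; Sb is in period 5, group 15; I is in period 5, group 17.
Atoms toward the upper right of the periodic table pull bonding electrons most strongly.
Neither a single period nor a single group — weigh both effects.
Sb > Mg: the two effects oppose for this pair; the across-period effect wins (2.05 vs 1.31).
I > Sb: both are in period 5; the period trend gives I the larger value.
Br > I: Br sits above I in group 17, so the down-group effect alone puts Br higher.
Tabulated electronegativity (Pauling): Mg 1.31, Br 2.96, Sb 2.05, I 2.66.
So from highest to lowest: Br > I > Sb > Mg.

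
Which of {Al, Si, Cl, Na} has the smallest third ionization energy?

After 2 electrons have been removed, what remains? Al²⁺ still has 1 valence electron; Si²⁺ still has 2 valence electrons; Cl²⁺ still has 5 valence electrons; Na²⁺ is already 1 electron into the core.
Pulling an electron out of a noble-gas core costs far more than removing a remaining valence electron, so Na sits at the high end of IE_3.
Valence configurations: Al²⁺ [Ne]3s¹, Si²⁺ [Ne]3s², Cl²⁺ [Ne]3s²3p³.
Approximate IE_3 values (kJ/mol): Al 2745, Si 3232, Cl 3822, Na 6910.
So the third ionization energies run Al < Si < Cl < Na.

Al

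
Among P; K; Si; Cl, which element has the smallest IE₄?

Si

The fourth ionization energy removes an electron from the +3 ion. For each element: P³⁺ still has 2 valence electrons; K³⁺ is already 2 electrons into the core; Si³⁺ still has 1 valence electron; Cl³⁺ still has 4 valence electrons.
Core electrons are held far more tightly than valence electrons, so K tops the IE_4 order.
Valence configurations: P³⁺ [Ne]3s², Si³⁺ [Ne]3s¹, Cl³⁺ [Ne]3s²3p².
Tabulated IE_4 (kJ/mol): P 4964, K 5877, Si 4356, Cl 5159.
Overall IE_4 order: Si < P < Cl < K.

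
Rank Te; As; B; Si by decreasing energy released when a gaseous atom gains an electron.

Te, Si, As, B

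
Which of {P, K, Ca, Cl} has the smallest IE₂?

Consider each +1 ion: P⁺ still has 4 valence electrons; K⁺ is the bare [Ar] core; Ca⁺ still has 1 valence electron; Cl⁺ still has 6 valence electrons.
Core electrons are held far more tightly than valence electrons, so K tops the IE_2 order.
Valence configurations: P⁺ [Ne]3s²3p², Ca⁺ [Ar]4s¹, Cl⁺ [Ne]3s²3p⁴.
The numbers (kJ/mol): P 1907, K 3052, Ca 1145, Cl 2298.
Hence IE_2: Ca < P < Cl < K.

Ca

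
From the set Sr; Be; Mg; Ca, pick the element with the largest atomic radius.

Be is in period 2, group 2; Mg is in period 3, group 2; Ca is in period 4, group 2; Sr is in period 5, group 2.
Radius decreases left→right (rising Z_eff, same n) and increases top→bottom (higher n).
All are in group 2, so atomic radius increases down the group.
The largest atomic radius among these belongs to Sr.

Sr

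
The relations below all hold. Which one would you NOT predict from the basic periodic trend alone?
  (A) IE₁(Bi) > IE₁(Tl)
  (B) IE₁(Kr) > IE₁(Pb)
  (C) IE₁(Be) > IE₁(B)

The general trend: first ionisation energy increases across a period and decreases down a group.
(A) Bi (period 6, group 15) vs Tl (period 6, group 13): the stated order agrees with the simple trend.
(B) Kr (period 4, group 18) vs Pb (period 6, group 14): the stated order agrees with the simple trend.
(C) Be (period 2, group 2) vs B (period 2, group 13): the stated order contradicts the simple trend.
The exception is (C): removing B's lone 2p electron is easier than breaking Be's filled 2s².

(C)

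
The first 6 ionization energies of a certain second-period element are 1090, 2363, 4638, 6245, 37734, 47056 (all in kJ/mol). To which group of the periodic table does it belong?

Group 14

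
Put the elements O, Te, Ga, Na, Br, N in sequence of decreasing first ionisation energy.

N, O, Br, Te, Ga, Na

Removing the outermost electron gets harder across a period and easier down a group.
These span different periods and groups, so the two trends combine.
Ga > Na: period and group pull opposite ways; the across-period shift dominates (579 vs 496 kJ/mol).
Te > Ga: the two effects oppose for this pair; the across-period effect wins (869 vs 579 kJ/mol).
Br > Te: both effects reinforce here, so Br is clearly the higher of the two.
O > Br: period and group pull opposite ways; the down-group shift dominates (1314 vs 1140 kJ/mol).
N > O: this pair runs against the simple trend — see the exception note.
Note the exception: N has a higher first ionization energy than O, contrary to the simple trend — pairing an electron in O's 2p⁴ costs repulsion energy, so O ionizes more easily than half-filled N (2p³).
Approximate values (kJ/mol): N 1402, O 1314, Na 496, Ga 579, Br 1140, Te 869.
So from highest to lowest: N > O > Br > Te > Ga > Na.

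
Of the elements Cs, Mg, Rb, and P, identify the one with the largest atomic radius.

Mg is in period 3, group 2; P is in period 3, group 15; Rb is in period 5, group 1; Cs is in period 6, group 1.
Radius decreases left→right (rising Z_eff, same n) and increases top→bottom (higher n).
Neither a single period nor a single group — weigh both effects.
Mg > P: Mg lies to the left of P in period 3, so the across-period effect alone puts Mg larger.
Rb > Mg: relative to Mg, both the across-period and down-group shifts push Rb's atomic radius up.
Cs > Rb: they share group 1; the group trend gives Cs the larger value.
Approximate values (pm): Mg 139, P 111, Rb 210, Cs 232.
The largest atomic radius among these belongs to Cs.

Cs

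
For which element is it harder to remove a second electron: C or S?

Consider each +1 ion: C⁺ still has 3 valence electrons; S⁺ still has 5 valence electrons.
All are still removing valence electrons, so compare the +1 ions as you would atoms: IE_2 generally rises across a period (higher Z_eff) and falls down a group (larger shell), subject to the usual subshell exceptions.
Valence configurations: C⁺ [He]2s²2p¹, S⁺ [Ne]3s²3p³.
Approximate IE_2 values (kJ/mol): C 2353, S 2252.
Overall IE_2 order: S < C.

C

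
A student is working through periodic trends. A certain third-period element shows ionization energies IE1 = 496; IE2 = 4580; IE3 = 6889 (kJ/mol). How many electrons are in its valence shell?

1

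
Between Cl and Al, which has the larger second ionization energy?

The second ionization energy removes an electron from the +1 ion. For each element: Cl⁺ still has 6 valence electrons; Al⁺ still has 2 valence electrons.
All are still removing valence electrons, so compare the +1 ions as you would atoms: IE_2 generally rises across a period (higher Z_eff) and falls down a group (larger shell), subject to the usual subshell exceptions.
Valence configurations: Cl⁺ [Ne]3s²3p⁴, Al⁺ [Ne]3s².
The numbers (kJ/mol): Cl 2298, Al 1817.
Putting it together, IE_2: Al < Cl.

Cl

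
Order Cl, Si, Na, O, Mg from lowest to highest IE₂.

Mg, Si, Cl, O, Na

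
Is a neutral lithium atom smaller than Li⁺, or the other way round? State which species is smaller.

Li⁺

Forming Li⁺ removes 1 electron from Li. Fewer electrons for the same nuclear charge means less shielding and a higher Z_eff on the remaining electrons, and for main-group metals the entire outer shell is lost.
A cation is smaller than its parent atom: Li⁺ < Li.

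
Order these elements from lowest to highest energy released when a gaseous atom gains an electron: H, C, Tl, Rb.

Tl < Rb < H < C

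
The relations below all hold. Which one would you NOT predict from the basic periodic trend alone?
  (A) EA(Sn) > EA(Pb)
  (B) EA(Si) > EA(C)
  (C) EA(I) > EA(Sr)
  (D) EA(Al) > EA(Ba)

The general trend: electron affinity increases across a period and decreases down a group.
(A) Sn (period 5, group 14) vs Pb (period 6, group 14): the stated order agrees with the simple trend.
(B) Si (period 3, group 14) vs C (period 2, group 14): the stated order contradicts the simple trend.
(C) I (period 5, group 17) vs Sr (period 5, group 2): the stated order agrees with the simple trend.
(D) Al (period 3, group 13) vs Ba (period 6, group 2): the stated order agrees with the simple trend.
The exception is (B): Si's larger, more diffuse 3p orbitals accept an added electron slightly more readily than C's compact 2p.

(B)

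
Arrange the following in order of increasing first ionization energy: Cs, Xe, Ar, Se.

Ar is in period 3, group 18; Se is in period 4, group 16; Xe is in period 5, group 18; Cs is in period 6, group 1.
First ionization energy rises across a period (greater Z_eff holds electrons more tightly) and falls down a group (valence electrons are farther from the nucleus).
These span different periods and groups, so the two trends combine.
Se > Cs: both effects reinforce here, so Se is clearly the higher of the two.
Xe > Se: the two effects oppose for this pair; the across-period effect wins (1170 vs 941 kJ/mol).
Ar > Xe: Ar sits above Xe in group 18, so the down-group effect alone puts Ar higher.
For reference (kJ/mol): Ar 1521, Se 941, Xe 1170, Cs 376.
So from lowest to highest: Cs < Se < Xe < Ar.

Cs, Se, Xe, Ar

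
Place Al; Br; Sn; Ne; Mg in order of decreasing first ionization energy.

Ne is in period 2, group 18; Mg is in period 3, group 2; Al is in period 3, group 13; Br is in period 4, group 17; Sn is in period 5, group 14.
First ionization energy rises across a period (greater Z_eff holds electrons more tightly) and falls down a group (valence electrons are farther from the nucleus).
These span different periods and groups, so the two trends combine.
Sn > Al: the two effects oppose for this pair; the across-period effect wins (709 vs 578 kJ/mol).
Mg > Sn: the two effects oppose for this pair; the down-group effect wins (738 vs 709 kJ/mol).
Br > Mg: period and group pull opposite ways; the across-period shift dominates (1140 vs 738 kJ/mol).
Ne > Br: relative to Br, both the across-period and down-group shifts push Ne's first ionization energy up.
Note the exception: Mg has a higher first ionization energy than Al, contrary to the simple trend — Al's single 3p electron is easier to remove than one from Mg's filled 3s².
Approximate values (kJ/mol): Ne 2081, Mg 738, Al 578, Br 1140, Sn 709.
So from highest to lowest: Ne > Br > Mg > Sn > Al.

Ne > Br > Mg > Sn > Al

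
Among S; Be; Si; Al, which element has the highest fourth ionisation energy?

After 3 electrons have been removed, what remains? S³⁺ still has 3 valence electrons; Be³⁺ is already 1 electron into the core; Si³⁺ still has 1 valence electron; Al³⁺ is the bare [Ne] core.
Pulling an electron out of a noble-gas core costs far more than removing a remaining valence electron, so Al and Be sit at the high end of IE_4.
Valence configurations: S³⁺ [Ne]3s²3p¹, Si³⁺ [Ne]3s¹.
Tabulated IE_4 (kJ/mol): S 4556, Be 21007, Si 4356, Al 11577.
Hence IE_4: Si < S < Al < Be.

Be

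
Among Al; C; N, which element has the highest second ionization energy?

IE_2 is the cost of taking one more electron from the +1 cation: Al⁺ still has 2 valence electrons; C⁺ still has 3 valence electrons; N⁺ still has 4 valence electrons.
All are still removing valence electrons, so compare the +1 ions as you would atoms: IE_2 generally rises across a period (higher Z_eff) and falls down a group (larger shell), subject to the usual subshell exceptions.
Valence configurations: Al⁺ [Ne]3s², C⁺ [He]2s²2p¹, N⁺ [He]2s²2p².
The numbers (kJ/mol): Al 1817, C 2353, N 2856.
Putting it together, IE_2: Al < C < N.

N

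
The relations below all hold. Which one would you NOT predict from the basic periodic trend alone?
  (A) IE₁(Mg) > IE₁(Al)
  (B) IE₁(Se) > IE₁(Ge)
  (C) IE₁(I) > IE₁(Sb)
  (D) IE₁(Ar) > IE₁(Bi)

The general trend: IE₁ increases across a period and decreases down a group.
(A) Mg (period 3, group 2) vs Al (period 3, group 13): the stated order contradicts the simple trend.
(B) Se (period 4, group 16) vs Ge (period 4, group 14): the stated order agrees with the simple trend.
(C) I (period 5, group 17) vs Sb (period 5, group 15): the stated order agrees with the simple trend.
(D) Ar (period 3, group 18) vs Bi (period 6, group 15): the stated order agrees with the simple trend.
The exception is (A): Al's single 3p electron is easier to remove than one from Mg's filled 3s².

(A)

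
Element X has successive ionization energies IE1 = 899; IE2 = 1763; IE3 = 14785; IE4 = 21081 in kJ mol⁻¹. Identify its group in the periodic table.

Look for the largest jump between consecutive ionization energies: IE3/IE2 ≈ 8.4, far larger than any earlier ratio.
That jump marks the point where a core electron is being removed. So the atom has 2 valence electrons.
A main-group element with 2 valence electrons is in group 2.

Group 2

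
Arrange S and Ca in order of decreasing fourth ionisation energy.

Ca > S

The fourth ionization energy removes an electron from the +3 ion. For each element: S³⁺ still has 3 valence electrons; Ca³⁺ is already 1 electron into the core.
Core electrons are held far more tightly than valence electrons, so Ca tops the IE_4 order.
Tabulated IE_4 (kJ/mol): S 4556, Ca 6491.
Hence IE_4: S < Ca.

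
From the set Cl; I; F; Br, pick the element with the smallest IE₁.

I

F is in period 2, group 17; Cl is in period 3, group 17; Br is in period 4, group 17; I is in period 5, group 17.
Removing the outermost electron gets harder across a period and easier down a group.
All are in group 17, so first ionization energy increases up the group.
The smallest IE₁ among these belongs to I.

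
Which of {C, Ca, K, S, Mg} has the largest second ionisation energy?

After 1 electron has been removed, what remains? C⁺ still has 3 valence electrons; Ca⁺ still has 1 valence electron; K⁺ is the bare [Ar] core; S⁺ still has 5 valence electrons; Mg⁺ still has 1 valence electron.
Breaking into a closed-shell core is much more expensive than removing a leftover valence electron — K has the largest IE_2 here.
Valence configurations: C⁺ [He]2s²2p¹, Ca⁺ [Ar]4s¹, S⁺ [Ne]3s²3p³, Mg⁺ [Ne]3s¹.
The numbers (kJ/mol): C 2353, Ca 1145, K 3052, S 2252, Mg 1451.
Overall IE_2 order: Ca < Mg < S < C < K.

K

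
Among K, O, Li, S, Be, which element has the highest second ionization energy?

Li

After 1 electron has been removed, what remains? K⁺ is the bare [Ar] core; O⁺ still has 5 valence electrons; Li⁺ is the bare [He] core; S⁺ still has 5 valence electrons; Be⁺ still has 1 valence electron.
Usually core removal costs more than valence removal, but here the competition is close: a tightly held n=2 valence electron can cost more to remove than an n=3 core electron, so the actual values have to decide it.
Valence configurations: O⁺ [He]2s²2p³, S⁺ [Ne]3s²3p³, Be⁺ [He]2s¹.
The numbers (kJ/mol): K 3052, O 3388, Li 7298, S 2252, Be 1757.
Hence IE_2: Be < S < K < O < Li.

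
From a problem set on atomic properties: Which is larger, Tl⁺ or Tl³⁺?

Tl⁺

Both ions have Z = 81 protons, but Tl³⁺ has lost more electrons, so its remaining electrons feel a larger effective nuclear charge per electron and are pulled in more tightly.
Higher positive charge → smaller ion, so Tl⁺ > Tl³⁺.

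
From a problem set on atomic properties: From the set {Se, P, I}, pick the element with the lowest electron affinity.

P

P is in period 3, group 15; Se is in period 4, group 16; I is in period 5, group 17.
Electron affinity generally becomes more exothermic across a period toward the halogens and less exothermic down a group.
A diagonal step moves right (one effect) and down (the opposite effect) at once.
Se > P: period and group pull opposite ways; the across-period shift dominates (195 vs 72 kJ/mol).
I > Se: period and group pull opposite ways; the across-period shift dominates (295 vs 195 kJ/mol).
Tabulated electron affinity (kJ/mol): P 72, Se 195, I 295.
The lowest electron affinity among these belongs to P.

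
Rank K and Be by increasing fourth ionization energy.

IE_4 is the cost of taking one more electron from the +3 cation: K³⁺ is already 2 electrons into the core; Be³⁺ is already 1 electron into the core.
All of these are removing an electron from a noble-gas core or deeper; the smaller core (lower principal quantum number) is held far more tightly, and within a period the higher nuclear charge binds the same core more tightly.
Tabulated IE_4 (kJ/mol): K 5877, Be 21007.
Putting it together, IE_4: K < Be.

K, Be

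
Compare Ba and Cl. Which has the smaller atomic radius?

Cl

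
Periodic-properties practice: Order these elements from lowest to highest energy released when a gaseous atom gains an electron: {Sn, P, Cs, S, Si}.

Si is in period 3, group 14; P is in period 3, group 15; S is in period 3, group 16; Sn is in period 5, group 14; Cs is in period 6, group 1.
Adding an electron releases more energy for atoms nearer the top right (short of the noble gases).
These span different periods and groups, so the two trends combine.
P > Cs: both effects reinforce here, so P is clearly the higher of the two.
Sn > P: this pair runs against the simple trend — see the exception note.
Si > Sn: Si sits above Sn in group 14, so the down-group effect alone puts Si higher.
S > Si: both are in period 3; the period trend gives S the larger value.
Note the exception: Sn has a higher electron affinity than P, contrary to the simple trend — adding an electron to P's half-filled np³ subshell costs electron-pairing energy.
Note the exception: Si has a higher electron affinity than P, contrary to the simple trend — adding an electron to P's half-filled 3p³ is unfavourable, so Si (3p²) has the more exothermic EA.
Approximate values (kJ/mol): Si 134, P 72, S 200, Sn 107, Cs 46.
So from lowest to highest: Cs < P < Sn < Si < S.

Cs < P < Sn < Si < S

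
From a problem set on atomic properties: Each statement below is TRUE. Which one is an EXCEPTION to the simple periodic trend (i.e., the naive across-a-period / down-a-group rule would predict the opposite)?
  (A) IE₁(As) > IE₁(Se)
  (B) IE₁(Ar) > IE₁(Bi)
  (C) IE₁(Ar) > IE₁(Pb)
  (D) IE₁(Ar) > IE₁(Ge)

(A)

The general trend: IE₁ increases across a period and decreases down a group.
(A) As (period 4, group 15) vs Se (period 4, group 16): the stated order contradicts the simple trend.
(B) Ar (period 3, group 18) vs Bi (period 6, group 15): the stated order agrees with the simple trend.
(C) Ar (period 3, group 18) vs Pb (period 6, group 14): the stated order agrees with the simple trend.
(D) Ar (period 3, group 18) vs Ge (period 4, group 14): the stated order agrees with the simple trend.
The exception is (A): Se (4p⁴) ionizes more easily than half-filled As (4p³).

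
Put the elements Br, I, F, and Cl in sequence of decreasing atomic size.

I > Br > Cl > F

F is in period 2, group 17; Cl is in period 3, group 17; Br is in period 4, group 17; I is in period 5, group 17.
Across a period the added protons contract the valence shell; down a group each new principal shell makes the atom larger.
All are in group 17, so atomic radius increases down the group.
So from largest to smallest: I > Br > Cl > F.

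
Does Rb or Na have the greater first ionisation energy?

First ionization energy rises across a period (greater Z_eff holds electrons more tightly) and falls down a group (valence electrons are farther from the nucleus).
All are in group 1, so first ionization energy increases up the group.
So Na has the greater first ionisation energy (Na > Rb).

Na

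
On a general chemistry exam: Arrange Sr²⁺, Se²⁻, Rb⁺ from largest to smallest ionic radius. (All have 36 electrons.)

All of these have 36 electrons, so size is governed by nuclear charge alone: the more protons, the stronger the pull on the same electron cloud, and the smaller the ion.
Nuclear charges: Sr²⁺ (Z=38), Rb⁺ (Z=37), Se²⁻ (Z=34).
Largest to smallest: Se²⁻ > Rb⁺ > Sr²⁺.

Se²⁻ > Rb⁺ > Sr²⁺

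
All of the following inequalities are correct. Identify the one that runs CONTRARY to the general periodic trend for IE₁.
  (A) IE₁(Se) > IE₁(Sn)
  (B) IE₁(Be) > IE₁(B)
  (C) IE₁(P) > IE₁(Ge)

(B)

The general trend: IE₁ increases across a period and decreases down a group.
(A) Se (period 4, group 16) vs Sn (period 5, group 14): the stated order agrees with the simple trend.
(B) Be (period 2, group 2) vs B (period 2, group 13): the stated order contradicts the simple trend.
(C) P (period 3, group 15) vs Ge (period 4, group 14): the stated order agrees with the simple trend.
The exception is (B): removing B's lone 2p electron is easier than breaking Be's filled 2s².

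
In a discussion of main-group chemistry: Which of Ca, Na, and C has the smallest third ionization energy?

Consider each +2 ion: Ca²⁺ is the bare [Ar] core; Na²⁺ is already 1 electron into the core; C²⁺ still has 2 valence electrons.
Core electrons are held far more tightly than valence electrons, so Ca and Na top the IE_3 order.
Approximate IE_3 values (kJ/mol): Ca 4912, Na 6910, C 4620.
Hence IE_3: C < Ca < Na.

C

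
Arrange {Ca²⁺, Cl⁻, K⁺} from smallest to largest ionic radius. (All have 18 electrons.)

Ca²⁺ < K⁺ < Cl⁻

All of these have 18 electrons, so size is governed by nuclear charge alone: the more protons, the stronger the pull on the same electron cloud, and the smaller the ion.
Nuclear charges: Ca²⁺ (Z=20), K⁺ (Z=19), Cl⁻ (Z=17).
Smallest to largest: Ca²⁺ < K⁺ < Cl⁻.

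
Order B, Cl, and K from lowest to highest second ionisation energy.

IE_2 is the cost of taking one more electron from the +1 cation: B⁺ still has 2 valence electrons; Cl⁺ still has 6 valence electrons; K⁺ is the bare [Ar] core.
Core electrons are held far more tightly than valence electrons, so K tops the IE_2 order.
Valence configurations: B⁺ [He]2s², Cl⁺ [Ne]3s²3p⁴.
The numbers (kJ/mol): B 2427, Cl 2298, K 3052.
Hence IE_2: Cl < B < K.

Cl < B < K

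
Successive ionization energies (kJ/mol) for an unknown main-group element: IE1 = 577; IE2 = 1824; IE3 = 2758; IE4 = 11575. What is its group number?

Look for the largest jump between consecutive ionization energies: IE4/IE3 ≈ 4.2, far larger than any earlier ratio.
That jump marks the point where a core electron is being removed. So the atom has 3 valence electrons.
A main-group element with 3 valence electrons is in group 13.

Group 13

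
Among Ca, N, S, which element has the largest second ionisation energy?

After 1 electron has been removed, what remains? Ca⁺ still has 1 valence electron; N⁺ still has 4 valence electrons; S⁺ still has 5 valence electrons.
All are still removing valence electrons, so compare the +1 ions as you would atoms: IE_2 generally rises across a period (higher Z_eff) and falls down a group (larger shell), subject to the usual subshell exceptions.
Valence configurations: Ca⁺ [Ar]4s¹, N⁺ [He]2s²2p², S⁺ [Ne]3s²3p³.
The numbers (kJ/mol): Ca 1145, N 2856, S 2252.
Hence IE_2: Ca < S < N.

N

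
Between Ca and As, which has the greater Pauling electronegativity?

Ca is in period 4, group 2; As is in period 4, group 15.
EN rises left→right (higher Z_eff, smaller atoms) and falls top→bottom (larger, more shielded atoms).
All lie in period 4, so electronegativity increases left to right.
So As has the greater Pauling electronegativity (As > Ca).

As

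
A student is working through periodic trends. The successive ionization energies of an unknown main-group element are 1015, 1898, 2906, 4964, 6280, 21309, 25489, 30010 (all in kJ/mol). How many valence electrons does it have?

Look for the largest jump between consecutive ionization energies: IE6/IE5 ≈ 3.4, far larger than any earlier ratio.
That jump marks the point where a core electron is being removed. So the atom has 5 valence electrons.

5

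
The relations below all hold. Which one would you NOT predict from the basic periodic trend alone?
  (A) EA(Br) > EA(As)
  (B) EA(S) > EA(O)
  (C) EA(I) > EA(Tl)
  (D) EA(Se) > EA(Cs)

The general trend: electron affinity increases across a period and decreases down a group.
(A) Br (period 4, group 17) vs As (period 4, group 15): the stated order agrees with the simple trend.
(B) S (period 3, group 16) vs O (period 2, group 16): the stated order contradicts the simple trend.
(C) I (period 5, group 17) vs Tl (period 6, group 13): the stated order agrees with the simple trend.
(D) Se (period 4, group 16) vs Cs (period 6, group 1): the stated order agrees with the simple trend.
The exception is (B): the compact 2p subshell of O repels the added electron more than S's larger 3p does.

(B)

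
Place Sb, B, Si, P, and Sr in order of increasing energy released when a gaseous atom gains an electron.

Sr < B < P < Sb < Si

B is in period 2, group 13; Si is in period 3, group 14; P is in period 3, group 15; Sr is in period 5, group 2; Sb is in period 5, group 15.
Adding an electron releases more energy for atoms nearer the top right (short of the noble gases).
Neither a single period nor a single group — weigh both effects.
B > Sr: both effects reinforce here, so B is clearly the higher of the two.
P > B: period and group pull opposite ways; the across-period shift dominates (72 vs 27 kJ/mol).
Sb > P: this pair runs against the simple trend — see the exception note.
Si > Sb: period and group pull opposite ways; the down-group shift dominates (134 vs 103 kJ/mol).
Note the exception: Sb has a higher electron affinity than P, contrary to the simple trend — both are half-filled np³, but the pairing/repulsion penalty for the added electron shrinks as the p orbitals become larger and more diffuse down the group, and for Sb that outweighs the weaker nuclear attraction.
Note the exception: Si has a higher electron affinity than P, contrary to the simple trend — adding an electron to P's half-filled 3p³ is unfavourable, so Si (3p²) has the more exothermic EA.
Approximate values (kJ/mol): B 27, Si 134, P 72, Sr 5, Sb 103.
So from lowest to highest: Sr < B < P < Sb < Si.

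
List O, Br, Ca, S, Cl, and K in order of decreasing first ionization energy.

O > Cl > Br > S > Ca > K

Across a period the outer electron is held more tightly (higher IE₁); down a group it sits in a higher shell, more shielded, and comes off more easily.
Here both period and group differ, so the two effects have to be weighed against each other.
Ca > K: both are in period 4; the period trend gives Ca the larger value.
S > Ca: both effects reinforce here, so S is clearly the higher of the two.
Br > S: the two effects oppose for this pair; the across-period effect wins (1140 vs 1000 kJ/mol).
Cl > Br: Cl sits above Br in group 17, so the down-group effect alone puts Cl higher.
O > Cl: period and group pull opposite ways; the down-group shift dominates (1314 vs 1251 kJ/mol).
Tabulated first ionization energy (kJ/mol): O 1314, S 1000, Cl 1251, K 419, Ca 590, Br 1140.
So from highest to lowest: O > Cl > Br > S > Ca > K.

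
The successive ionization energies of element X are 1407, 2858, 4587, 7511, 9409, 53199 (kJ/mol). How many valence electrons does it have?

Look for the largest jump between consecutive ionization energies: IE6/IE5 ≈ 5.7, far larger than any earlier ratio.
That jump marks the point where a core electron is being removed. So the atom has 5 valence electrons.

5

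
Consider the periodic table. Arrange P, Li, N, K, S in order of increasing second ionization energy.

P, S, N, K, Li

Consider each +1 ion: P⁺ still has 4 valence electrons; Li⁺ is the bare [He] core; N⁺ still has 4 valence electrons; K⁺ is the bare [Ar] core; S⁺ still has 5 valence electrons.
Core electrons are held far more tightly than valence electrons, so K and Li top the IE_2 order.
Valence configurations: P⁺ [Ne]3s²3p², N⁺ [He]2s²2p², S⁺ [Ne]3s²3p³.
The numbers (kJ/mol): P 1907, Li 7298, N 2856, K 3052, S 2252.
Overall IE_2 order: P < S < N < K < Li.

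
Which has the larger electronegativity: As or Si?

Si is in period 3, group 14; As is in period 4, group 15.
Smaller atoms with higher effective nuclear charge are more electronegative.
These sit on a diagonal, where the across-period and down-group effects partly cancel.
As > Si: the two effects oppose for this pair; the across-period effect wins (2.18 vs 1.90).
For reference (Pauling): Si 1.90, As 2.18.
So As has the larger electronegativity (As > Si).

As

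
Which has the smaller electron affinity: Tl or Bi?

Tl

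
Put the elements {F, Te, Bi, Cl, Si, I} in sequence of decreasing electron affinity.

EA tends to increase across a period and decrease down a group, though the pattern is less regular than for IE or radius.
Neither a single period nor a single group — weigh both effects.
Si > Bi: the two effects oppose for this pair; the down-group effect wins (134 vs 91 kJ/mol).
Te > Si: the two effects oppose for this pair; the across-period effect wins (190 vs 134 kJ/mol).
I > Te: I lies to the right of Te in period 5, so the across-period effect alone puts I higher.
F > I: they share group 17; the group trend gives F the larger value.
Cl > F: this pair runs against the simple trend — see the exception note.
Note the exception: Cl has a higher electron affinity than F, contrary to the simple trend — F's small 2p subshell makes the incoming electron feel strong e⁻–e⁻ repulsion, so Cl actually releases more energy on gaining an electron.
Approximate values (kJ/mol): F 328, Si 134, Cl 349, Te 190, I 295, Bi 91.
So from highest to lowest: Cl > F > I > Te > Si > Bi.

Cl, F, I, Te, Si, Bi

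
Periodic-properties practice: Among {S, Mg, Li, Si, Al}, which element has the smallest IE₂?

Mg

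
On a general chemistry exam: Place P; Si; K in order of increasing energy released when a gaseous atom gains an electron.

K < P < Si

Si is in period 3, group 14; P is in period 3, group 15; K is in period 4, group 1.
Adding an electron releases more energy for atoms nearer the top right (short of the noble gases).
These span different periods and groups, so the two trends combine.
P > K: both effects reinforce here, so P is clearly the higher of the two.
Si > P: this pair runs against the simple trend — see the exception note.
Note the exception: Si has a higher electron affinity than P, contrary to the simple trend — adding an electron to P's half-filled 3p³ is unfavourable, so Si (3p²) has the more exothermic EA.
For reference (kJ/mol): Si 134, P 72, K 48.
So from lowest to highest: K < P < Si.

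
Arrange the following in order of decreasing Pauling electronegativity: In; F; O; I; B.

F > O > I > B > In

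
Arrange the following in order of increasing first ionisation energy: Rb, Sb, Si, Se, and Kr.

Si is in period 3, group 14; Se is in period 4, group 16; Kr is in period 4, group 18; Rb is in period 5, group 1; Sb is in period 5, group 15.
Removing the outermost electron gets harder across a period and easier down a group.
Here both period and group differ, so the two effects have to be weighed against each other.
Si > Rb: both effects reinforce here, so Si is clearly the higher of the two.
Sb > Si: the two effects oppose for this pair; the across-period effect wins (831 vs 786 kJ/mol).
Se > Sb: relative to Sb, both the across-period and down-group shifts push Se's first ionization energy up.
Kr > Se: both are in period 4; the period trend gives Kr the larger value.
For reference (kJ/mol): Si 786, Se 941, Kr 1351, Rb 403, Sb 831.
So from lowest to highest: Rb < Si < Sb < Se < Kr.

Rb, Si, Sb, Se, Kr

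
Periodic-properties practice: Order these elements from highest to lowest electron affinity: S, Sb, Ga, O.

S > O > Sb > Ga

O is in period 2, group 16; S is in period 3, group 16; Ga is in period 4, group 13; Sb is in period 5, group 15.
Electron affinity generally becomes more exothermic across a period toward the halogens and less exothermic down a group.
These span different periods and groups, so the two trends combine.
Sb > Ga: the two effects oppose for this pair; the across-period effect wins (103 vs 29 kJ/mol).
O > Sb: both effects reinforce here, so O is clearly the higher of the two.
S > O: this pair runs against the simple trend — see the exception note.
Note the exception: S has a higher electron affinity than O, contrary to the simple trend — the compact 2p subshell of O repels the added electron more than S's larger 3p does.
Approximate values (kJ/mol): O 141, S 200, Ga 29, Sb 103.
So from highest to lowest: S > O > Sb > Ga.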